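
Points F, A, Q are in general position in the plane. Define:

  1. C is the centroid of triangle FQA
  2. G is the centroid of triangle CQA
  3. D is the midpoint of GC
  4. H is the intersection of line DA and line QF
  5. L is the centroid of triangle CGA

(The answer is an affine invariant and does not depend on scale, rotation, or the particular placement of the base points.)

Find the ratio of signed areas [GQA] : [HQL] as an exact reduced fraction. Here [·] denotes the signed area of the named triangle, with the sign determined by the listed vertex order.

[GQA]:[HQL] = 33/64

Work in coordinates with F = (0, 0), A = (1, 0), Q = (0, 1).
1. C is the centroid of triangle FQA ⇒ C = (1/3, 1/3)
2. G is the centroid of triangle CQA ⇒ G = (4/9, 4/9)
3. D is the midpoint of GC ⇒ D = (7/18, 7/18)
4. H is the intersection of line DA and line QF ⇒ H = (0, 7/11)
5. L is the centroid of triangle CGA ⇒ L = (16/27, 7/27)
2·[GQA] = -1/9, 2·[HQL] = -64/297
[GQA]:[HQL] = -1/9:-64/297 = 33/64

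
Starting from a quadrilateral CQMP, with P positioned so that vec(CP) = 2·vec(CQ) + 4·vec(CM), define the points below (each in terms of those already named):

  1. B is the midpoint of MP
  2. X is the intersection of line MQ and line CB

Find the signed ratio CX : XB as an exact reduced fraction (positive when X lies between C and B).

Work in coordinates with C = (0, 0), Q = (1, 0), M = (0, 1), P = (2, 4).
1. B is the midpoint of MP ⇒ B = (1, 5/2)
2. X is the intersection of line MQ and line CB ⇒ X = (2/7, 5/7)
X = C + t·(B−C) with t = 2/7, so CX:XB = t:(1−t) = 2/7:5/7

CX:XB = 2/5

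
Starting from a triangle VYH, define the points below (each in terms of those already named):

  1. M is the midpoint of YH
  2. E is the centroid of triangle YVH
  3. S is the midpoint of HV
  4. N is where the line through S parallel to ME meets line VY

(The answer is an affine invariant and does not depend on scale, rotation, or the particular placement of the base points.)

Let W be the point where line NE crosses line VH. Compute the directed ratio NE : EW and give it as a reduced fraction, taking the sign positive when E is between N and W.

Choose coordinates V = (0, 0), Y = (1, 0), H = (0, 1).
1. M is the midpoint of YH ⇒ M = (1/2, 1/2)
2. E is the centroid of triangle YVH ⇒ E = (1/3, 1/3)
3. S is the midpoint of HV ⇒ S = (0, 1/2)
4. N is where the line through S parallel to ME meets line VY ⇒ N = (-1/2, 0)
line NE meets VH at W = (0, 1/5)
E = N + t·(W−N) with t = 5/3, so NE:EW = 5/3:-2/3

NE:EW = -5/2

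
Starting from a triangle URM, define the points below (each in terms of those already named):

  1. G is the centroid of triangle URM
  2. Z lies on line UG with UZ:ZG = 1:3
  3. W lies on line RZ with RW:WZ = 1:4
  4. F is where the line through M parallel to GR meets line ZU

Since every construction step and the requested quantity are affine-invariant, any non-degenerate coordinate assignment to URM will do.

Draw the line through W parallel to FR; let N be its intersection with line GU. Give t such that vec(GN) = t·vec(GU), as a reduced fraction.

Choose coordinates U = (0, 0), R = (1, 0), M = (0, 1).
1. G is the centroid of triangle URM ⇒ G = (1/3, 1/3)
2. Z lies on line UG with UZ:ZG = 1:3 ⇒ Z = (1/12, 1/12)
3. W lies on line RZ with RW:WZ = 1:4 ⇒ W = (49/60, 1/60)
4. F is where the line through M parallel to GR meets line ZU ⇒ F = (2/3, 2/3)
through W parallel to FR: direction (1/3, -2/3); meets GU at N = (11/20, 11/20)
N = G + t·(U−G) with t = -13/20

t = -13/20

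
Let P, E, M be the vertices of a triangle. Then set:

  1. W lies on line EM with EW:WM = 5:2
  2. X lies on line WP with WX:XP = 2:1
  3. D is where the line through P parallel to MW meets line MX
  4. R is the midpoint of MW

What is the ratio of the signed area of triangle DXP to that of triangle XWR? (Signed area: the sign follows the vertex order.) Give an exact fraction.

Choose coordinates P = (0, 0), E = (1, 0), M = (0, 1).
1. W lies on line EM with EW:WM = 5:2 ⇒ W = (2/7, 5/7)
2. X lies on line WP with WX:XP = 2:1 ⇒ X = (2/21, 5/21)
3. D is where the line through P parallel to MW meets line MX ⇒ D = (1/7, -1/7)
4. R is the midpoint of MW ⇒ R = (1/7, 6/7)
2·[DXP] = 1/21, 2·[XWR] = 2/21
[DXP]:[XWR] = 1/21:2/21 = 1/2

[DXP]:[XWR] = 1/2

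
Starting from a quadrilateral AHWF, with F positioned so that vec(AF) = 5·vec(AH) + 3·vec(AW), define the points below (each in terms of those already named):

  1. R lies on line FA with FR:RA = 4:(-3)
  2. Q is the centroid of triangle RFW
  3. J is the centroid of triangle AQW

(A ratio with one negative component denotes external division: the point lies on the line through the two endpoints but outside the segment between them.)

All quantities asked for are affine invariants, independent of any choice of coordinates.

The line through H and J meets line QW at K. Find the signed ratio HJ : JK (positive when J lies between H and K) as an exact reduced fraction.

HJ:JK = 22/5

Work in coordinates with A = (0, 0), H = (1, 0), W = (0, 1), F = (5, 3).
1. R lies on line FA with FR:RA = 4:(-3) ⇒ R = (-15, -9)
2. Q is the centroid of triangle RFW ⇒ Q = (-10/3, -5/3)
3. J is the centroid of triangle AQW ⇒ J = (-10/9, -2/9)
line HJ meets QW at K = (-35/22, -3/11)
J = H + t·(K−H) with t = 22/27, so HJ:JK = 22/27:5/27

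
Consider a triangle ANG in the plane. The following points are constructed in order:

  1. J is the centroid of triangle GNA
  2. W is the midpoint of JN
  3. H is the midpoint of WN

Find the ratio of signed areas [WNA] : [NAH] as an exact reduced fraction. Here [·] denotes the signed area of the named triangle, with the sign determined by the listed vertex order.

[WNA]:[NAH] = 2

Assign A = (0, 0), N = (1, 0), G = (0, 1) — the answer is frame-independent, so this choice is without loss of generality.
1. J is the centroid of triangle GNA ⇒ J = (1/3, 1/3)
2. W is the midpoint of JN ⇒ W = (2/3, 1/6)
3. H is the midpoint of WN ⇒ H = (5/6, 1/12)
2·[WNA] = -1/6, 2·[NAH] = -1/12
[WNA]:[NAH] = -1/6:-1/12 = 2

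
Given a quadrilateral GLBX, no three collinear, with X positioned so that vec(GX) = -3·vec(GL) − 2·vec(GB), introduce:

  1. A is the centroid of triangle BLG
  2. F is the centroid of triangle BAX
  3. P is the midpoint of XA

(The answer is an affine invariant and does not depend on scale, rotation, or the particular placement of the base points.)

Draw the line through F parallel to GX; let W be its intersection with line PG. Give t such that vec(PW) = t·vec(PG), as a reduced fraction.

Set G = (0, 0), L = (1, 0), B = (0, 1), X = (-3, -2); any affine frame gives the same invariant.
1. A is the centroid of triangle BLG ⇒ A = (1/3, 1/3)
2. F is the centroid of triangle BAX ⇒ F = (-8/9, -2/9)
3. P is the midpoint of XA ⇒ P = (-4/3, -5/6)
through F parallel to GX: direction (-3, -2); meets PG at W = (-80/9, -50/9)
W = P + t·(G−P) with t = -17/3

t = -17/3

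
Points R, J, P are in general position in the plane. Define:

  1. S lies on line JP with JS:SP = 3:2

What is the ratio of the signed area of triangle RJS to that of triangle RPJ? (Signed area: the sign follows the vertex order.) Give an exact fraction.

[RJS]:[RPJ] = -3/5

Work in coordinates with R = (0, 0), J = (1, 0), P = (0, 1).
1. S lies on line JP with JS:SP = 3:2 ⇒ S = (2/5, 3/5)
2·[RJS] = 3/5, 2·[RPJ] = -1
[RJS]:[RPJ] = 3/5:-1 = -3/5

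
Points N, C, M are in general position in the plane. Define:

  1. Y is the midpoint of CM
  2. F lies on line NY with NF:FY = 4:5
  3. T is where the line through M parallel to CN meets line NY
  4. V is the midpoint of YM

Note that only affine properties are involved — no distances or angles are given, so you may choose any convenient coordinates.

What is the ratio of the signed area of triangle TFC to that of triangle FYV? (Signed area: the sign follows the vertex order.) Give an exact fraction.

[TFC]:[FYV] = 28/5

Work in coordinates with N = (0, 0), C = (1, 0), M = (0, 1).
1. Y is the midpoint of CM ⇒ Y = (1/2, 1/2)
2. F lies on line NY with NF:FY = 4:5 ⇒ F = (2/9, 2/9)
3. T is where the line through M parallel to CN meets line NY ⇒ T = (1, 1)
4. V is the midpoint of YM ⇒ V = (1/4, 3/4)
2·[TFC] = 7/9, 2·[FYV] = 5/36
[TFC]:[FYV] = 7/9:5/36 = 28/5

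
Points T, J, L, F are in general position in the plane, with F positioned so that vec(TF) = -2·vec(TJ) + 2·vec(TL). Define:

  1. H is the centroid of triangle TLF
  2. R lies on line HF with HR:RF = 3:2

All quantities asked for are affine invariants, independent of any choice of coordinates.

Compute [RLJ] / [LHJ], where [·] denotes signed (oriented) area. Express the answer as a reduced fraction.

[RLJ]:[LHJ] = -13/10

Work in coordinates with T = (0, 0), J = (1, 0), L = (0, 1), F = (-2, 2).
1. H is the centroid of triangle TLF ⇒ H = (-2/3, 1)
2. R lies on line HF with HR:RF = 3:2 ⇒ R = (-22/15, 8/5)
2·[RLJ] = -13/15, 2·[LHJ] = 2/3
[RLJ]:[LHJ] = -13/15:2/3 = -13/10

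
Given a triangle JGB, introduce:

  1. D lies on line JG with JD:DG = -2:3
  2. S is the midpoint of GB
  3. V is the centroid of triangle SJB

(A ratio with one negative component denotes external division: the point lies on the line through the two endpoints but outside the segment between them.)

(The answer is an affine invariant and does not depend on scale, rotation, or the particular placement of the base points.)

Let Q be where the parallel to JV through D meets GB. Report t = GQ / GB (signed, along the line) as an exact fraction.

t = 9/4

Set J = (0, 0), G = (1, 0), B = (0, 1); any affine frame gives the same invariant.
1. D lies on line JG with JD:DG = -2:3 ⇒ D = (-2, 0)
2. S is the midpoint of GB ⇒ S = (1/2, 1/2)
3. V is the centroid of triangle SJB ⇒ V = (1/6, 1/2)
through D parallel to JV: direction (1/6, 1/2); meets GB at Q = (-5/4, 9/4)
Q = G + t·(B−G) with t = 9/4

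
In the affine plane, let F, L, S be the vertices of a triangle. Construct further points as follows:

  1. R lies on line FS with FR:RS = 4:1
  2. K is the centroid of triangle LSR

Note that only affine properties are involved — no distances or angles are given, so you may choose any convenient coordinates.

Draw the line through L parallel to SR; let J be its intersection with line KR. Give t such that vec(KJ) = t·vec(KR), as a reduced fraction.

t = -2

Assign F = (0, 0), L = (1, 0), S = (0, 1) — the answer is frame-independent, so this choice is without loss of generality.
1. R lies on line FS with FR:RS = 4:1 ⇒ R = (0, 4/5)
2. K is the centroid of triangle LSR ⇒ K = (1/3, 3/5)
through L parallel to SR: direction (0, -1/5); meets KR at J = (1, 1/5)
J = K + t·(R−K) with t = -2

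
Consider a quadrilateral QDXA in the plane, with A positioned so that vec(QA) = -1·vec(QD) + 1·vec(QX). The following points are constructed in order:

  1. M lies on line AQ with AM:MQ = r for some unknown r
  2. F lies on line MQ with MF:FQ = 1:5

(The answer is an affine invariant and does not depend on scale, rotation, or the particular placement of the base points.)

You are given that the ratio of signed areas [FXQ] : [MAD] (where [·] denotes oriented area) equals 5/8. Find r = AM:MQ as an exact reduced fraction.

Set Q = (0, 0), D = (1, 0), X = (0, 1), A = (-1, 1); any affine frame gives the same invariant.
1. With AM:MQ = r, write λ = r/(r+1) so M = A + λ·(Q−A); M is affine-linear in λ
2. F lies on line MQ with MF:FQ = 1:5 ⇒ F is an affine combination of earlier points and hence also affine-linear in λ
Every point depending on M is an affine combination of M and λ-independent points, so each such coordinate is linear in λ; the λ² term in each signed area is a multiple of (Q−A)×(Q−A) = 0, so 2·[FXQ] and 2·[MAD] are each linear in λ. Evaluating at λ=0 and λ=1:
  2·[FXQ] = 5/6·λ − 5/6,   2·[MAD] = −λ
So [FXQ]:[MAD] = (5/6·λ − 5/6) / (−λ). Setting this equal to 5/8:
  5/6·λ − 5/6 = 5/8·(−λ)  ⇒  λ = 4/7
Then r = λ/(1−λ) = (4/7)/(3/7) = 4/3. Check: with r = 4/3, M = (-3/7, 3/7) and [FXQ]:[MAD] = 5/8 as required.

r = 4/3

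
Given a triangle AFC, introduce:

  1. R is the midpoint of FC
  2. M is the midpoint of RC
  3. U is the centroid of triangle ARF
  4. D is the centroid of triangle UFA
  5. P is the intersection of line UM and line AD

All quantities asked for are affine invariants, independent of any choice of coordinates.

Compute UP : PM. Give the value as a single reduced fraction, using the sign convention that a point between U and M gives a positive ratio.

UP:PM = -2/13

Assign A = (0, 0), F = (1, 0), C = (0, 1) — the answer is frame-independent, so this choice is without loss of generality.
1. R is the midpoint of FC ⇒ R = (1/2, 1/2)
2. M is the midpoint of RC ⇒ M = (1/4, 3/4)
3. U is the centroid of triangle ARF ⇒ U = (1/2, 1/6)
4. D is the centroid of triangle UFA ⇒ D = (1/2, 1/18)
5. P is the intersection of line UM and line AD ⇒ P = (6/11, 2/33)
P = U + t·(M−U) with t = -2/11, so UP:PM = t:(1−t) = -2/11:13/11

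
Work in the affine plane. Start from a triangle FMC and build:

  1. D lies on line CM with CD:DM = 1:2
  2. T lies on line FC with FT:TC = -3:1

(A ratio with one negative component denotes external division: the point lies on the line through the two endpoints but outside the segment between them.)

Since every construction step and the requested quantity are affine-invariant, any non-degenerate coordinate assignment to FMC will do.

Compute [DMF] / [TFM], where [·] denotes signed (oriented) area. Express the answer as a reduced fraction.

[DMF]:[TFM] = -4/9

Choose coordinates F = (0, 0), M = (1, 0), C = (0, 1).
1. D lies on line CM with CD:DM = 1:2 ⇒ D = (1/3, 2/3)
2. T lies on line FC with FT:TC = -3:1 ⇒ T = (0, 3/2)
2·[DMF] = -2/3, 2·[TFM] = 3/2
[DMF]:[TFM] = -2/3:3/2 = -4/9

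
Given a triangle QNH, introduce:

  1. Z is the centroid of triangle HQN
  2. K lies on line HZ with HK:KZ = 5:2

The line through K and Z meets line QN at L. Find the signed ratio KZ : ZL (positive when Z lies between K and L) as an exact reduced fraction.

KZ:ZL = 4/7

Set Q = (0, 0), N = (1, 0), H = (0, 1); any affine frame gives the same invariant.
1. Z is the centroid of triangle HQN ⇒ Z = (1/3, 1/3)
2. K lies on line HZ with HK:KZ = 5:2 ⇒ K = (5/21, 11/21)
line KZ meets QN at L = (1/2, 0)
Z = K + t·(L−K) with t = 4/11, so KZ:ZL = 4/11:7/11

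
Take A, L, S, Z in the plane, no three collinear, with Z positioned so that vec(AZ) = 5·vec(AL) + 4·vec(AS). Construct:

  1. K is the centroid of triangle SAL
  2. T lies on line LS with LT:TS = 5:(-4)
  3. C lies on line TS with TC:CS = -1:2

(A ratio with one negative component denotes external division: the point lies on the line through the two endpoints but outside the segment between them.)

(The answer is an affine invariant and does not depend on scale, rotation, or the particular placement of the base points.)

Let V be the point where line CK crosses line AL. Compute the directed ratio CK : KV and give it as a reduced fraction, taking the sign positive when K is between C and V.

Assign A = (0, 0), L = (1, 0), S = (0, 1), Z = (5, 4) — the answer is frame-independent, so this choice is without loss of generality.
1. K is the centroid of triangle SAL ⇒ K = (1/3, 1/3)
2. T lies on line LS with LT:TS = 5:(-4) ⇒ T = (-4, 5)
3. C lies on line TS with TC:CS = -1:2 ⇒ C = (-8, 9)
line CK meets AL at V = (17/26, 0)
K = C + t·(V−C) with t = 26/27, so CK:KV = 26/27:1/27

CK:KV = 26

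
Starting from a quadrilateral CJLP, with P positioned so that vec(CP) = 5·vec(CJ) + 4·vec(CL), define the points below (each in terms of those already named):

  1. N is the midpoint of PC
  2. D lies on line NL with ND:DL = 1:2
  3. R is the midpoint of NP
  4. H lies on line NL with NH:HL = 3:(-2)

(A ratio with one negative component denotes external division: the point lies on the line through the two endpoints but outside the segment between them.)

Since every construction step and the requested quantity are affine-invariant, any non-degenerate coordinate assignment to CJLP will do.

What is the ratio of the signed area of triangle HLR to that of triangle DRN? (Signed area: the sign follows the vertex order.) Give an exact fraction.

[HLR]:[DRN] = -6

Assign C = (0, 0), J = (1, 0), L = (0, 1), P = (5, 4) — the answer is frame-independent, so this choice is without loss of generality.
1. N is the midpoint of PC ⇒ N = (5/2, 2)
2. D lies on line NL with ND:DL = 1:2 ⇒ D = (5/3, 5/3)
3. R is the midpoint of NP ⇒ R = (15/4, 3)
4. H lies on line NL with NH:HL = 3:(-2) ⇒ H = (-5, -1)
2·[HLR] = 5/2, 2·[DRN] = -5/12
[HLR]:[DRN] = 5/2:-5/12 = -6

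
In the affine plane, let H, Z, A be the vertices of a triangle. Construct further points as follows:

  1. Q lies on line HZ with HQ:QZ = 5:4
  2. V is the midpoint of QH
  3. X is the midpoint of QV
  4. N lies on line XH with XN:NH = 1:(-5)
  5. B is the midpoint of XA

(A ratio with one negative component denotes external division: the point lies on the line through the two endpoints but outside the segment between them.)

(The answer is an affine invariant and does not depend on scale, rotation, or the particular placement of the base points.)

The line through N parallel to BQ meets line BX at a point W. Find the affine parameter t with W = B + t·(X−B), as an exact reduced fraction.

t = 1/4

Work in coordinates with H = (0, 0), Z = (1, 0), A = (0, 1).
1. Q lies on line HZ with HQ:QZ = 5:4 ⇒ Q = (5/9, 0)
2. V is the midpoint of QH ⇒ V = (5/18, 0)
3. X is the midpoint of QV ⇒ X = (5/12, 0)
4. N lies on line XH with XN:NH = 1:(-5) ⇒ N = (25/48, 0)
5. B is the midpoint of XA ⇒ B = (5/24, 1/2)
through N parallel to BQ: direction (25/72, -1/2); meets BX at W = (25/96, 3/8)
W = B + t·(X−B) with t = 1/4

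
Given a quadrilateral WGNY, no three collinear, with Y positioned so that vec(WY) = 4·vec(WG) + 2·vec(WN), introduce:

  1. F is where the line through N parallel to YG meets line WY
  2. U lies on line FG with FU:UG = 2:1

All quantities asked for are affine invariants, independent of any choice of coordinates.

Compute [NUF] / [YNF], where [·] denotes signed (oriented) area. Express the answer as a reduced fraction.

Work in coordinates with W = (0, 0), G = (1, 0), N = (0, 1), Y = (4, 2).
1. F is where the line through N parallel to YG meets line WY ⇒ F = (-6, -3)
2. U lies on line FG with FU:UG = 2:1 ⇒ U = (-4/3, -1)
2·[NUF] = -20/3, 2·[YNF] = 10
[NUF]:[YNF] = -20/3:10 = -2/3

[NUF]:[YNF] = -2/3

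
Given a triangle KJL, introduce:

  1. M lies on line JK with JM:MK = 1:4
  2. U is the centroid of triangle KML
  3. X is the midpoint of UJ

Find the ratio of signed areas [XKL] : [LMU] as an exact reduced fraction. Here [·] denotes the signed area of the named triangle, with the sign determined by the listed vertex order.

Work in coordinates with K = (0, 0), J = (1, 0), L = (0, 1).
1. M lies on line JK with JM:MK = 1:4 ⇒ M = (4/5, 0)
2. U is the centroid of triangle KML ⇒ U = (4/15, 1/3)
3. X is the midpoint of UJ ⇒ X = (19/30, 1/6)
2·[XKL] = -19/30, 2·[LMU] = -4/15
[XKL]:[LMU] = -19/30:-4/15 = 19/8

[XKL]:[LMU] = 19/8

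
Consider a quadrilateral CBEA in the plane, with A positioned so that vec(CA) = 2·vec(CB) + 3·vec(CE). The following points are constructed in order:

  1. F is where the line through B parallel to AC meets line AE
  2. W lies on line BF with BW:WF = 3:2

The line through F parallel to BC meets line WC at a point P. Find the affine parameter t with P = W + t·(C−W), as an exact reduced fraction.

t = -2/3

Assign C = (0, 0), B = (1, 0), E = (0, 1), A = (2, 3) — the answer is frame-independent, so this choice is without loss of generality.
1. F is where the line through B parallel to AC meets line AE ⇒ F = (5, 6)
2. W lies on line BF with BW:WF = 3:2 ⇒ W = (17/5, 18/5)
through F parallel to BC: direction (-1, 0); meets WC at P = (17/3, 6)
P = W + t·(C−W) with t = -2/3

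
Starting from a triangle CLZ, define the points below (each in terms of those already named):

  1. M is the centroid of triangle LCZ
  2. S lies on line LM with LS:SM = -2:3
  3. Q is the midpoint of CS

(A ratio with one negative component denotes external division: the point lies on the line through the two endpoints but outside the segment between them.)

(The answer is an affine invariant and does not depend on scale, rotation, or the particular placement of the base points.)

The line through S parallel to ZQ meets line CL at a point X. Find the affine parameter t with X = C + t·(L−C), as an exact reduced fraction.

t = 7/4

Set C = (0, 0), L = (1, 0), Z = (0, 1); any affine frame gives the same invariant.
1. M is the centroid of triangle LCZ ⇒ M = (1/3, 1/3)
2. S lies on line LM with LS:SM = -2:3 ⇒ S = (7/3, -2/3)
3. Q is the midpoint of CS ⇒ Q = (7/6, -1/3)
through S parallel to ZQ: direction (7/6, -4/3); meets CL at X = (7/4, 0)
X = C + t·(L−C) with t = 7/4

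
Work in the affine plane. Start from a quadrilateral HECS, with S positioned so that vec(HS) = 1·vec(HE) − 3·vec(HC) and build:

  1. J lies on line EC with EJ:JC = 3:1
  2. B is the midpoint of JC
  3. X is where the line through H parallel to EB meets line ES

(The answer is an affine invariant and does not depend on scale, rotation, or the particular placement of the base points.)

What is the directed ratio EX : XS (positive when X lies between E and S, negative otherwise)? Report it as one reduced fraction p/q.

Work in coordinates with H = (0, 0), E = (1, 0), C = (0, 1), S = (1, -3).
1. J lies on line EC with EJ:JC = 3:1 ⇒ J = (1/4, 3/4)
2. B is the midpoint of JC ⇒ B = (1/8, 7/8)
3. X is where the line through H parallel to EB meets line ES ⇒ X = (1, -1)
X = E + t·(S−E) with t = 1/3, so EX:XS = t:(1−t) = 1/3:2/3

EX:XS = 1/2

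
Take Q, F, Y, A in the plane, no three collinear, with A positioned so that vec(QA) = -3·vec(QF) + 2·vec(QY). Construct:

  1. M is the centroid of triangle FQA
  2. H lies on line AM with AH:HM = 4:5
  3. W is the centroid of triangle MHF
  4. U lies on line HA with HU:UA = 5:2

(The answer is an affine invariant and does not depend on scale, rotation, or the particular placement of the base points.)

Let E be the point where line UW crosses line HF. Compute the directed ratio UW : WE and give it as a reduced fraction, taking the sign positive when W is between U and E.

UW:WE = -19/7

Assign Q = (0, 0), F = (1, 0), Y = (0, 1), A = (-3, 2) — the answer is frame-independent, so this choice is without loss of generality.
1. M is the centroid of triangle FQA ⇒ M = (-2/3, 2/3)
2. H lies on line AM with AH:HM = 4:5 ⇒ H = (-53/27, 38/27)
3. W is the centroid of triangle MHF ⇒ W = (-44/81, 56/81)
4. U lies on line HA with HU:UA = 5:2 ⇒ U = (-73/27, 346/189)
line UW meets HF at E = (-229/171, 10/9)
W = U + t·(E−U) with t = 19/12, so UW:WE = 19/12:-7/12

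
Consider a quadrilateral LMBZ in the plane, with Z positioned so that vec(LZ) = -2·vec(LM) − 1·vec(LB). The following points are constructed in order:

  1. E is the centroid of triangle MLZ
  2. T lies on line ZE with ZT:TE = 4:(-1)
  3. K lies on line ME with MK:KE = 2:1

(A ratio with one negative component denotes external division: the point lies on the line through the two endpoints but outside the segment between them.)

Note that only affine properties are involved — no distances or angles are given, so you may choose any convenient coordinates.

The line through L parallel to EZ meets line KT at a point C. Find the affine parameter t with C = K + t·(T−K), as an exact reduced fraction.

Choose coordinates L = (0, 0), M = (1, 0), B = (0, 1), Z = (-2, -1).
1. E is the centroid of triangle MLZ ⇒ E = (-1/3, -1/3)
2. T lies on line ZE with ZT:TE = 4:(-1) ⇒ T = (2/9, -1/9)
3. K lies on line ME with MK:KE = 2:1 ⇒ K = (1/9, -2/9)
through L parallel to EZ: direction (-5/3, -2/3); meets KT at C = (5/9, 2/9)
C = K + t·(T−K) with t = 4

t = 4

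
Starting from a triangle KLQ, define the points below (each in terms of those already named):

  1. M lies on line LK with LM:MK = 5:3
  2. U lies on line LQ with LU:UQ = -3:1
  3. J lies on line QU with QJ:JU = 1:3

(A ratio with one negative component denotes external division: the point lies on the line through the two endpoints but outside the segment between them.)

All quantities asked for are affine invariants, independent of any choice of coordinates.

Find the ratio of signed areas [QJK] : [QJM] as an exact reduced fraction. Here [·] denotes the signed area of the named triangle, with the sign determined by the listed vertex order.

Work in coordinates with K = (0, 0), L = (1, 0), Q = (0, 1).
1. M lies on line LK with LM:MK = 5:3 ⇒ M = (3/8, 0)
2. U lies on line LQ with LU:UQ = -3:1 ⇒ U = (-1/2, 3/2)
3. J lies on line QU with QJ:JU = 1:3 ⇒ J = (-1/8, 9/8)
2·[QJK] = 1/8, 2·[QJM] = 5/64
[QJK]:[QJM] = 1/8:5/64 = 8/5

[QJK]:[QJM] = 8/5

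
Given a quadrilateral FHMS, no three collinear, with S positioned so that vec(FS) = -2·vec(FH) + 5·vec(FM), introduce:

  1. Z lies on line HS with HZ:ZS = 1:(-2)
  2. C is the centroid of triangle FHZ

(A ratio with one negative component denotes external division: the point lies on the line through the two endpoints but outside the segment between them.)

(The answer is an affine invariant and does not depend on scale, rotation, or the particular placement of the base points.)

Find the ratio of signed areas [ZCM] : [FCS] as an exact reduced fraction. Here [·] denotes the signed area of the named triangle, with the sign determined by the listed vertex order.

[ZCM]:[FCS] = -2/15

Choose coordinates F = (0, 0), H = (1, 0), M = (0, 1), S = (-2, 5).
1. Z lies on line HS with HZ:ZS = 1:(-2) ⇒ Z = (4, -5)
2. C is the centroid of triangle FHZ ⇒ C = (5/3, -5/3)
2·[ZCM] = -2/3, 2·[FCS] = 5
[ZCM]:[FCS] = -2/3:5 = -2/15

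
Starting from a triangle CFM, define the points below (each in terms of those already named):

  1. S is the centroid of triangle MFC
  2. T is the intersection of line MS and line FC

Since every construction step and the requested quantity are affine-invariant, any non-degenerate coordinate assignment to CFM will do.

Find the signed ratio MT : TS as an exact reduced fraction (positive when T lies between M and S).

Set C = (0, 0), F = (1, 0), M = (0, 1); any affine frame gives the same invariant.
1. S is the centroid of triangle MFC ⇒ S = (1/3, 1/3)
2. T is the intersection of line MS and line FC ⇒ T = (1/2, 0)
T = M + t·(S−M) with t = 3/2, so MT:TS = t:(1−t) = 3/2:-1/2

MT:TS = -3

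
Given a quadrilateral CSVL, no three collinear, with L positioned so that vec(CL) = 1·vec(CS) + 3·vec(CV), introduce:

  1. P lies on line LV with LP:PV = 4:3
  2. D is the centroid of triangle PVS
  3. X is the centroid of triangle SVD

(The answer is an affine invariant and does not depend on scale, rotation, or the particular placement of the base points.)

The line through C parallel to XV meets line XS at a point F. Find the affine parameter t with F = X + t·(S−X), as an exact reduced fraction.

Set C = (0, 0), S = (1, 0), V = (0, 1), L = (1, 3); any affine frame gives the same invariant.
1. P lies on line LV with LP:PV = 4:3 ⇒ P = (3/7, 13/7)
2. D is the centroid of triangle PVS ⇒ D = (10/21, 20/21)
3. X is the centroid of triangle SVD ⇒ X = (31/63, 41/63)
through C parallel to XV: direction (-31/63, 22/63); meets XS at F = (1271/567, -902/567)
F = X + t·(S−X) with t = 31/9

t = 31/9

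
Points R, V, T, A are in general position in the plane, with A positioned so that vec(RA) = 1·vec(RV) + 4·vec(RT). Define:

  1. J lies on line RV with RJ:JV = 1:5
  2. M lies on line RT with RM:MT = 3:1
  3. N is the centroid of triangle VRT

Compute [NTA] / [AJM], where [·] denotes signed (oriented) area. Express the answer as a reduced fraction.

Choose coordinates R = (0, 0), V = (1, 0), T = (0, 1), A = (1, 4).
1. J lies on line RV with RJ:JV = 1:5 ⇒ J = (1/6, 0)
2. M lies on line RT with RM:MT = 3:1 ⇒ M = (0, 3/4)
3. N is the centroid of triangle VRT ⇒ N = (1/3, 1/3)
2·[NTA] = -5/3, 2·[AJM] = -31/24
[NTA]:[AJM] = -5/3:-31/24 = 40/31

[NTA]:[AJM] = 40/31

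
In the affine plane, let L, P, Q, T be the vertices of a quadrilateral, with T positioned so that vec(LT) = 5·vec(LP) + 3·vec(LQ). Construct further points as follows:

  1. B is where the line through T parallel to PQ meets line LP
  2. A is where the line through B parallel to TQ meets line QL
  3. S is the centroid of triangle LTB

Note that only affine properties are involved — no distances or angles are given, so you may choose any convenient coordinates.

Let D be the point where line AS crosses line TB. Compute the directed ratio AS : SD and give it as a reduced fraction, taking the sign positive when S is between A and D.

Assign L = (0, 0), P = (1, 0), Q = (0, 1), T = (5, 3) — the answer is frame-independent, so this choice is without loss of generality.
1. B is where the line through T parallel to PQ meets line LP ⇒ B = (8, 0)
2. A is where the line through B parallel to TQ meets line QL ⇒ A = (0, -16/5)
3. S is the centroid of triangle LTB ⇒ S = (13/3, 1)
line AS meets TB at D = (91/16, 37/16)
S = A + t·(D−A) with t = 16/21, so AS:SD = 16/21:5/21

AS:SD = 16/5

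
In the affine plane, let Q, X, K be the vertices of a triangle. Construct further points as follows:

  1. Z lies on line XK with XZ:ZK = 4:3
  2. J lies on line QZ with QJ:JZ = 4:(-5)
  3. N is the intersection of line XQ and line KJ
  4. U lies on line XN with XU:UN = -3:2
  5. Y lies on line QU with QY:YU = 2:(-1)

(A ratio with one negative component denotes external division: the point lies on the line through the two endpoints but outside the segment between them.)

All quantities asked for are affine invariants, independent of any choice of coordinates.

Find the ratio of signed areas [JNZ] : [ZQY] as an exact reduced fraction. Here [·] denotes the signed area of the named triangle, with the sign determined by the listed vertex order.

[JNZ]:[ZQY] = 15/41

Work in coordinates with Q = (0, 0), X = (1, 0), K = (0, 1).
1. Z lies on line XK with XZ:ZK = 4:3 ⇒ Z = (3/7, 4/7)
2. J lies on line QZ with QJ:JZ = 4:(-5) ⇒ J = (-12/7, -16/7)
3. N is the intersection of line XQ and line KJ ⇒ N = (-12/23, 0)
4. U lies on line XN with XU:UN = -3:2 ⇒ U = (-82/23, 0)
5. Y lies on line QU with QY:YU = 2:(-1) ⇒ Y = (-164/23, 0)
2·[JNZ] = -240/161, 2·[ZQY] = -656/161
[JNZ]:[ZQY] = -240/161:-656/161 = 15/41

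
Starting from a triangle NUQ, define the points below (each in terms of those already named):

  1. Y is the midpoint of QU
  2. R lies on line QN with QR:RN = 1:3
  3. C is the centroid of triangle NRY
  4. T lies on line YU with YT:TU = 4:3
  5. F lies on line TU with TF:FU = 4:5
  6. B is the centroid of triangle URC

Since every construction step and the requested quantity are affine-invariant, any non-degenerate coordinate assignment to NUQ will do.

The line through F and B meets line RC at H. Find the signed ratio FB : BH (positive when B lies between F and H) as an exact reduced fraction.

FB:BH = 12/7

Assign N = (0, 0), U = (1, 0), Q = (0, 1) — the answer is frame-independent, so this choice is without loss of generality.
1. Y is the midpoint of QU ⇒ Y = (1/2, 1/2)
2. R lies on line QN with QR:RN = 1:3 ⇒ R = (0, 3/4)
3. C is the centroid of triangle NRY ⇒ C = (1/6, 5/12)
4. T lies on line YU with YT:TU = 4:3 ⇒ T = (11/14, 3/14)
5. F lies on line TU with TF:FU = 4:5 ⇒ F = (37/42, 5/42)
6. B is the centroid of triangle URC ⇒ B = (7/18, 7/18)
line FB meets RC at H = (11/108, 59/108)
B = F + t·(H−F) with t = 12/19, so FB:BH = 12/19:7/19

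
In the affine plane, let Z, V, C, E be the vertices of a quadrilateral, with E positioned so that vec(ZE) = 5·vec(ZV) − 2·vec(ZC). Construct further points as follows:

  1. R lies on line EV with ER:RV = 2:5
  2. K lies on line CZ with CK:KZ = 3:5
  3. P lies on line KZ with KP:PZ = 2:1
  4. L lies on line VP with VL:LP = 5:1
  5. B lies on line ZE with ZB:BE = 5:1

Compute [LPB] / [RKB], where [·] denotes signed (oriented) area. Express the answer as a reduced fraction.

[LPB]:[RKB] = 203/342

Set Z = (0, 0), V = (1, 0), C = (0, 1), E = (5, -2); any affine frame gives the same invariant.
1. R lies on line EV with ER:RV = 2:5 ⇒ R = (27/7, -10/7)
2. K lies on line CZ with CK:KZ = 3:5 ⇒ K = (0, 5/8)
3. P lies on line KZ with KP:PZ = 2:1 ⇒ P = (0, 5/24)
4. L lies on line VP with VL:LP = 5:1 ⇒ L = (1/6, 25/144)
5. B lies on line ZE with ZB:BE = 5:1 ⇒ B = (25/6, -5/3)
2·[LPB] = 145/864, 2·[RKB] = 95/336
[LPB]:[RKB] = 145/864:95/336 = 203/342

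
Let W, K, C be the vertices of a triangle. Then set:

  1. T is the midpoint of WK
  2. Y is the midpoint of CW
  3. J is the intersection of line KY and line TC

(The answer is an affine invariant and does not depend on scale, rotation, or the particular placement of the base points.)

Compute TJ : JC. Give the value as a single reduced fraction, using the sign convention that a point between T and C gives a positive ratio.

TJ:JC = 1/2

Work in coordinates with W = (0, 0), K = (1, 0), C = (0, 1).
1. T is the midpoint of WK ⇒ T = (1/2, 0)
2. Y is the midpoint of CW ⇒ Y = (0, 1/2)
3. J is the intersection of line KY and line TC ⇒ J = (1/3, 1/3)
J = T + t·(C−T) with t = 1/3, so TJ:JC = t:(1−t) = 1/3:2/3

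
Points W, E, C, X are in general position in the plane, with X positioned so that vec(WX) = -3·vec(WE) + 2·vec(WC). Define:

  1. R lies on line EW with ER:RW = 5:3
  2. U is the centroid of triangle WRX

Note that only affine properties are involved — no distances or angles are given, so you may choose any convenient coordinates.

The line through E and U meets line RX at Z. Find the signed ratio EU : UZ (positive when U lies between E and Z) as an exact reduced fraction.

EU:UZ = -6

Set W = (0, 0), E = (1, 0), C = (0, 1), X = (-3, 2); any affine frame gives the same invariant.
1. R lies on line EW with ER:RW = 5:3 ⇒ R = (3/8, 0)
2. U is the centroid of triangle WRX ⇒ U = (-7/8, 2/3)
line EU meets RX at Z = (-9/16, 5/9)
U = E + t·(Z−E) with t = 6/5, so EU:UZ = 6/5:-1/5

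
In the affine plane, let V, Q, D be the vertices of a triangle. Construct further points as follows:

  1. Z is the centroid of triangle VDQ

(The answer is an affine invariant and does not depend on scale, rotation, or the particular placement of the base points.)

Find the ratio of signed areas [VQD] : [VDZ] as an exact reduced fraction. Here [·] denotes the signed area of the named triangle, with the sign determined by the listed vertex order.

[VQD]:[VDZ] = -3

Assign V = (0, 0), Q = (1, 0), D = (0, 1) — the answer is frame-independent, so this choice is without loss of generality.
1. Z is the centroid of triangle VDQ ⇒ Z = (1/3, 1/3)
2·[VQD] = 1, 2·[VDZ] = -1/3
[VQD]:[VDZ] = 1:-1/3 = -3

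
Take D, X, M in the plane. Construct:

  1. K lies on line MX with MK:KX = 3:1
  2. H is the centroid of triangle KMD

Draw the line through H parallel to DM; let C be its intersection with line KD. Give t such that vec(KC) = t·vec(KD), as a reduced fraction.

Choose coordinates D = (0, 0), X = (1, 0), M = (0, 1).
1. K lies on line MX with MK:KX = 3:1 ⇒ K = (3/4, 1/4)
2. H is the centroid of triangle KMD ⇒ H = (1/4, 5/12)
through H parallel to DM: direction (0, 1); meets KD at C = (1/4, 1/12)
C = K + t·(D−K) with t = 2/3

t = 2/3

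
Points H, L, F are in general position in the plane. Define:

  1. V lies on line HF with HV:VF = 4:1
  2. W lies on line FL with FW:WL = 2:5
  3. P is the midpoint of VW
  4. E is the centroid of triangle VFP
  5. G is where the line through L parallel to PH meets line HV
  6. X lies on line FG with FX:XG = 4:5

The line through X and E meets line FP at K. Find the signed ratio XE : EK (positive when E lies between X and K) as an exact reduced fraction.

Choose coordinates H = (0, 0), L = (1, 0), F = (0, 1).
1. V lies on line HF with HV:VF = 4:1 ⇒ V = (0, 4/5)
2. W lies on line FL with FW:WL = 2:5 ⇒ W = (2/7, 5/7)
3. P is the midpoint of VW ⇒ P = (1/7, 53/70)
4. E is the centroid of triangle VFP ⇒ E = (1/21, 179/210)
5. G is where the line through L parallel to PH meets line HV ⇒ G = (0, -53/10)
6. X lies on line FG with FX:XG = 4:5 ⇒ X = (0, -9/5)
line XE meets FP at K = (2/41, 188/205)
E = X + t·(K−X) with t = 41/42, so XE:EK = 41/42:1/42

XE:EK = 41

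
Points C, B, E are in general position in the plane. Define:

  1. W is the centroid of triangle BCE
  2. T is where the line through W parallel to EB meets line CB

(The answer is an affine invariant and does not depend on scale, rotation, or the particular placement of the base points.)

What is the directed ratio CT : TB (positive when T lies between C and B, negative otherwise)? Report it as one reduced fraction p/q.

Assign C = (0, 0), B = (1, 0), E = (0, 1) — the answer is frame-independent, so this choice is without loss of generality.
1. W is the centroid of triangle BCE ⇒ W = (1/3, 1/3)
2. T is where the line through W parallel to EB meets line CB ⇒ T = (2/3, 0)
T = C + t·(B−C) with t = 2/3, so CT:TB = t:(1−t) = 2/3:1/3

CT:TB = 2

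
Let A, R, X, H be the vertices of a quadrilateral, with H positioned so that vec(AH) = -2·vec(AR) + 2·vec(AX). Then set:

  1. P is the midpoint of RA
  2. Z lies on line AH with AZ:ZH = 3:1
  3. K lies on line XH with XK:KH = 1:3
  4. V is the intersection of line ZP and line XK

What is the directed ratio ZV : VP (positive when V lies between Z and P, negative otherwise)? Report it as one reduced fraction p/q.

ZV:VP = -1/3

Assign A = (0, 0), R = (1, 0), X = (0, 1), H = (-2, 2) — the answer is frame-independent, so this choice is without loss of generality.
1. P is the midpoint of RA ⇒ P = (1/2, 0)
2. Z lies on line AH with AZ:ZH = 3:1 ⇒ Z = (-3/2, 3/2)
3. K lies on line XH with XK:KH = 1:3 ⇒ K = (-1/2, 5/4)
4. V is the intersection of line ZP and line XK ⇒ V = (-5/2, 9/4)
V = Z + t·(P−Z) with t = -1/2, so ZV:VP = t:(1−t) = -1/2:3/2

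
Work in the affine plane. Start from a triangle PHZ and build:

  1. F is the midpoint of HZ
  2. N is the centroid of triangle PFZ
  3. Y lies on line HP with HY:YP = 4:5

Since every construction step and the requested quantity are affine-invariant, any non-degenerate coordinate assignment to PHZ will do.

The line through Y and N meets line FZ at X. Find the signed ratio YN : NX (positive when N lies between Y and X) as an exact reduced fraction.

Work in coordinates with P = (0, 0), H = (1, 0), Z = (0, 1).
1. F is the midpoint of HZ ⇒ F = (1/2, 1/2)
2. N is the centroid of triangle PFZ ⇒ N = (1/6, 1/2)
3. Y lies on line HP with HY:YP = 4:5 ⇒ Y = (5/9, 0)
line YN meets FZ at X = (-1, 2)
N = Y + t·(X−Y) with t = 1/4, so YN:NX = 1/4:3/4

YN:NX = 1/3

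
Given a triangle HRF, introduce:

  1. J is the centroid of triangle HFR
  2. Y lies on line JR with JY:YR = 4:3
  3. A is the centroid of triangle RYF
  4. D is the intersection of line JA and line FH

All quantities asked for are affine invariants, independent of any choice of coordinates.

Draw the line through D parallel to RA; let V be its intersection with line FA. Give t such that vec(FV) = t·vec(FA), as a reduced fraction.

t = 33/5

Work in coordinates with H = (0, 0), R = (1, 0), F = (0, 1).
1. J is the centroid of triangle HFR ⇒ J = (1/3, 1/3)
2. Y lies on line JR with JY:YR = 4:3 ⇒ Y = (5/7, 1/7)
3. A is the centroid of triangle RYF ⇒ A = (4/7, 8/21)
4. D is the intersection of line JA and line FH ⇒ D = (0, 4/15)
through D parallel to RA: direction (-3/7, 8/21); meets FA at V = (132/35, -108/35)
V = F + t·(A−F) with t = 33/5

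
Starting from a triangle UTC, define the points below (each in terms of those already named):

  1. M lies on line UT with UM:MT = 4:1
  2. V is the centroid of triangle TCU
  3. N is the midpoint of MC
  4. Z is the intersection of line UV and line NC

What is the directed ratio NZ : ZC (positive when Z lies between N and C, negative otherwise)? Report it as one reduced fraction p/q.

NZ:ZC = -1/10

Assign U = (0, 0), T = (1, 0), C = (0, 1) — the answer is frame-independent, so this choice is without loss of generality.
1. M lies on line UT with UM:MT = 4:1 ⇒ M = (4/5, 0)
2. V is the centroid of triangle TCU ⇒ V = (1/3, 1/3)
3. N is the midpoint of MC ⇒ N = (2/5, 1/2)
4. Z is the intersection of line UV and line NC ⇒ Z = (4/9, 4/9)
Z = N + t·(C−N) with t = -1/9, so NZ:ZC = t:(1−t) = -1/9:10/9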